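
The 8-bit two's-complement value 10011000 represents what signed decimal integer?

pattern = 10011000 (MSB is 1 ⇒ negative)
Invert: 01100111, add 1 → 01101000 = 104, so the value is -104.
(Equivalently: 152 - 2^8 = 152 - 256 = -104.)

-104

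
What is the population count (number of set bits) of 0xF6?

0xF6 = 11110110
Count the 1s: 1 + 1 + 1 + 1 + 1 + 1 = 6

6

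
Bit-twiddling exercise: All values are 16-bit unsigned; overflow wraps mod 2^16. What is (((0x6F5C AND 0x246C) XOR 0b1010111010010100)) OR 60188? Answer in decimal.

0x6F5C = 0110111101011100
0x246C = 0010010001101100
→ AND → 0010010001001100 = 9292
0b1010111010010100 = 1010111010010100
→ XOR → 1000101011011000 = 35544
60188 = 1110101100011100
→ OR → 1110101111011100 = 60380

60380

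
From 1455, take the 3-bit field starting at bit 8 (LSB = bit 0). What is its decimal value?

5

v = 10110101111
Shift right by 8: 101
Mask low 3 bits: 101 = 5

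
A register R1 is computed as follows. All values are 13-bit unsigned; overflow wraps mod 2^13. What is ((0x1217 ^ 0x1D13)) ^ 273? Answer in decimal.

3605

0x1217 = 1001000010111
0x1D13 = 1110100010011
→ ^ → 0111100000100 = 3844
273 = 0000100010001
→ ^ → 0111000010101 = 3605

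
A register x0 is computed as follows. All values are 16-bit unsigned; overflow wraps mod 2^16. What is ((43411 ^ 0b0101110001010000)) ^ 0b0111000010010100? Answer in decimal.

43411 = 1010100110010011
0b0101110001010000 = 0101110001010000
→ ^ → 1111010111000011 = 62915
0b0111000010010100 = 0111000010010100
→ ^ → 1000010101010111 = 34135

34135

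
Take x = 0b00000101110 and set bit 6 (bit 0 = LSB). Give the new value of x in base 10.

x = 00000101110
bit 6 is currently 0; set it via x | (1 << 6) = x | 64
→ 00001101110 = 110

110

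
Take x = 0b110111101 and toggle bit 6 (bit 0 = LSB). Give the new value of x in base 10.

509

x = 110111101
bit 6 is currently 0; toggle it via x ^ (1 << 6) = x ^ 64
→ 111111101 = 509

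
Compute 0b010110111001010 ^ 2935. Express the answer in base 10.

9917

a = 10110111001010
2935 = 00101101110111
XOR → 10011010111101 = 9917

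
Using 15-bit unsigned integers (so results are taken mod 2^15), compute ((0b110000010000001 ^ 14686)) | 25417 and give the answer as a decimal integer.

0b110000010000001 = 110000010000001
14686 = 011100101011110
→ ^ → 101100111011111 = 23007
25417 = 110001101001001
→ | → 111101111011111 = 31711

31711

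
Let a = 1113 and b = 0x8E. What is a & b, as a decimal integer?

8

1113 = 10001011001
0x8E = 00010001110
AND → 00000001000 = 8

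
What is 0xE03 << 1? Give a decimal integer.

7174

0xE03 = 0111000000011
shift left by 1 → 1110000000110 = 7174
(equivalently, 3587 × 2^1 = 3587 × 2)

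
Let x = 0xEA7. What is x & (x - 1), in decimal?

3750

x = 111010100111 = 3751
x - 1 = 111010100110
AND   = 111010100110 = 3750
(x & (x - 1) clears the lowest set bit of x.)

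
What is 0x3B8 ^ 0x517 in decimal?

1711

0x3B8 = 01110111000
0x517 = 10100010111
XOR → 11010101111 = 1711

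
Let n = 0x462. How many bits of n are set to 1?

0x462 = 10001100010
Count the 1s: 1 + 1 + 1 + 1 = 4

4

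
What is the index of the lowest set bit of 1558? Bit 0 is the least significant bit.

1558 = 11000010110
Trailing zeros: 1, so the lowest set bit is bit 1 (value 2).

1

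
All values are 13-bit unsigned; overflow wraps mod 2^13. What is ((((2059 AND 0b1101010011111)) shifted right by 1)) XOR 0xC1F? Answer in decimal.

2059 = 0100000001011
0b1101010011111 = 1101010011111
→ AND → 0100000001011 = 2059
→ shifted right by 1 → 0010000000101 = 1029
0xC1F = 0110000011111
→ XOR → 0100000011010 = 2074

2074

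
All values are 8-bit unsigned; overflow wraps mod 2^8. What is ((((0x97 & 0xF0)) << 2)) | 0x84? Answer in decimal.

196

0x97 = 10010111
0xF0 = 11110000
→ & → 10010000 = 144
→ << 2 (mod 2^8) → 01000000 = 64
0x84 = 10000100
→ | → 11000100 = 196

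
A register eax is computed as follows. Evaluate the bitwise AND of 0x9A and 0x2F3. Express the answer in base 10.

146

0x9A = 0010011010
0x2F3 = 1011110011
AND → 0010010010 = 146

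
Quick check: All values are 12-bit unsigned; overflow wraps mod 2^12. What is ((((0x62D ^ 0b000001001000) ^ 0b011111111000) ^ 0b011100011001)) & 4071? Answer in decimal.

1668

0x62D = 011000101101
0b000001001000 = 000001001000
→ ^ → 011001100101 = 1637
0b011111111000 = 011111111000
→ ^ → 000110011101 = 413
0b011100011001 = 011100011001
→ ^ → 011010000100 = 1668
4071 = 111111100111
→ & → 011010000100 = 1668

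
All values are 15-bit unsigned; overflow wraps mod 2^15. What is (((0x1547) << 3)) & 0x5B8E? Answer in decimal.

0x1547 = 001010101000111
→ << 3 (mod 2^15) → 010101000111000 = 10808
0x5B8E = 101101110001110
→ & → 000101000001000 = 2568

2568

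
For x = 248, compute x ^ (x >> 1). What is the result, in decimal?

x = 11111000 = 248
x>>1 = 01111100
XOR  = 10000100 = 132
(x ^ (x >> 1) gives the standard binary-reflected Gray code of x.)

132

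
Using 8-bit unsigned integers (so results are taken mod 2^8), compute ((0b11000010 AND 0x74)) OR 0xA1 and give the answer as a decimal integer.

225

0b11000010 = 11000010
0x74 = 01110100
→ AND → 01000000 = 64
0xA1 = 10100001
→ OR → 11100001 = 225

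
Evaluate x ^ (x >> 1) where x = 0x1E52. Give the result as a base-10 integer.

4475

x = 1111001010010 = 7762
x>>1 = 0111100101001
XOR  = 1000101111011 = 4475
(x ^ (x >> 1) gives the standard binary-reflected Gray code of x.)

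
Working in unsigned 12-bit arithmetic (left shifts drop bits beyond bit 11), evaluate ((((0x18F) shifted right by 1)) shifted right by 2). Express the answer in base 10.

0x18F = 000110001111
→ shifted right by 1 → 000011000111 = 199
→ shifted right by 2 → 000000110001 = 49

49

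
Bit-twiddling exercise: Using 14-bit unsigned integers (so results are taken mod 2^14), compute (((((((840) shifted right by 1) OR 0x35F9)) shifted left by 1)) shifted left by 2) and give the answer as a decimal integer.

840 = 00001101001000
→ shifted right by 1 → 00000110100100 = 420
0x35F9 = 11010111111001
→ OR → 11010111111101 = 13821
→ shifted left by 1 (mod 2^14) → 10101111111010 = 11258
→ shifted left by 2 (mod 2^14) → 10111111101000 = 12264

12264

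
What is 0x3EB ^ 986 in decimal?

0x3EB = 1111101011
986 = 1111011010
XOR → 0000110001 = 49

49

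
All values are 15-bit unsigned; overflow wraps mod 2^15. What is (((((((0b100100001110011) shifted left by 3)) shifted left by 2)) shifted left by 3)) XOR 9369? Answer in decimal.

22425

0b100100001110011 = 100100001110011
→ shifted left by 3 (mod 2^15) → 100001110011000 = 17304
→ shifted left by 2 (mod 2^15) → 000111001100000 = 3680
→ shifted left by 3 (mod 2^15) → 111001100000000 = 29440
9369 = 010010010011001
→ XOR → 101011110011001 = 22425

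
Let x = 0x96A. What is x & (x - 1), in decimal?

x = 100101101010 = 2410
x - 1 = 100101101001
AND   = 100101101000 = 2408
(x & (x - 1) clears the lowest set bit of x.)

2408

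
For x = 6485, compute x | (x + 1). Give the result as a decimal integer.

x = 1100101010101 = 6485
x + 1 = 1100101010110
OR    = 1100101010111 = 6487
(x | (x + 1) sets the lowest cleared bit.)

6487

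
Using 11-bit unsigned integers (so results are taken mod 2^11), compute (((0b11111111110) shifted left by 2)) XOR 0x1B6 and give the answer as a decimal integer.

0b11111111110 = 11111111110
→ shifted left by 2 (mod 2^11) → 11111111000 = 2040
0x1B6 = 00110110110
→ XOR → 11001001110 = 1614

1614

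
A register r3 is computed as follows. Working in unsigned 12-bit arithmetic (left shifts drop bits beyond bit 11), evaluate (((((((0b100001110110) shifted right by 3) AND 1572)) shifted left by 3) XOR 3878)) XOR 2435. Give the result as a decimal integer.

0b100001110110 = 100001110110
→ shifted right by 3 → 000100001110 = 270
1572 = 011000100100
→ AND → 000000000100 = 4
→ shifted left by 3 (mod 2^12) → 000000100000 = 32
3878 = 111100100110
→ XOR → 111100000110 = 3846
2435 = 100110000011
→ XOR → 011010000101 = 1669

1669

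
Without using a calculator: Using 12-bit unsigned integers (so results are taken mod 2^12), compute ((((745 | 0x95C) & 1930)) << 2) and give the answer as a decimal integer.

745 = 001011101001
0x95C = 100101011100
→ | → 101111111101 = 3069
1930 = 011110001010
→ & → 001110001000 = 904
→ << 2 (mod 2^12) → 111000100000 = 3616

3616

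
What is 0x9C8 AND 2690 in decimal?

0x9C8 = 100111001000
2690 = 101010000010
AND → 100010000000 = 2176

2176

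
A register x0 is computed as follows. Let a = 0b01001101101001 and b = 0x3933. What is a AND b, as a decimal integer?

a = 01001101101001
0x3933 = 11100100110011
AND → 01000100100001 = 4385

4385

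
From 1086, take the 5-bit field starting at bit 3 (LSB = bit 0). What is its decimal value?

7

v = 010000111110
Shift right by 3: 010000111
Mask low 5 bits: 00111 = 7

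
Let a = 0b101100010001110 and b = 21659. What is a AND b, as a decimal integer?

a = 101100010001110
21659 = 101010010011011
AND → 101000010001010 = 20618

20618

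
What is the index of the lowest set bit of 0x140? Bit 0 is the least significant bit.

6

0x140 = 101000000
Trailing zeros: 6, so the lowest set bit is bit 6 (value 64).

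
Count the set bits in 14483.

7

14483 = 11100010010011
Count the 1s: 1 + 1 + 1 + 1 + 1 + 1 + 1 = 7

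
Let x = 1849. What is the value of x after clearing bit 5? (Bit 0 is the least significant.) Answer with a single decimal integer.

x = 11100111001
bit 5 is currently 1; clear it via x & ~(1 << 5) = x & ~32
→ 11100011001 = 1817

1817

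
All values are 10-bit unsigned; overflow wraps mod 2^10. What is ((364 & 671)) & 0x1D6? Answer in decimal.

4

364 = 0101101100
671 = 1010011111
→ & → 0000001100 = 12
0x1D6 = 0111010110
→ & → 0000000100 = 4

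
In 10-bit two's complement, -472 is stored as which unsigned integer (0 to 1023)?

472 in 10 bits: 0111011000
Invert: 1000100111
Add 1:  1000101000 = 552
(Check: 2^10 - 472 = 1024 - 472 = 552.)

552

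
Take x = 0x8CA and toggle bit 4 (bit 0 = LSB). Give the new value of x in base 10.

2266

x = 100011001010
bit 4 is currently 0; toggle it via x ^ (1 << 4) = x ^ 16
→ 100011011010 = 2266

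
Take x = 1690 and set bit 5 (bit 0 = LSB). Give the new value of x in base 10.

1722

x = 011010011010
bit 5 is currently 0; set it via x | (1 << 5) = x | 32
→ 011010111010 = 1722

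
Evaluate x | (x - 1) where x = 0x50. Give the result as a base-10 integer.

x = 1010000 = 80
x - 1 = 1001111
OR    = 1011111 = 95
(x | (x - 1) sets all bits below the lowest set bit.)

95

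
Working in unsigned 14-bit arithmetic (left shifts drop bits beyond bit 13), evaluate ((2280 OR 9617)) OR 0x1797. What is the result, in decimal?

16383

2280 = 00100011101000
9617 = 10010110010001
→ OR → 10110111111001 = 11769
0x1797 = 01011110010111
→ OR → 11111111111111 = 16383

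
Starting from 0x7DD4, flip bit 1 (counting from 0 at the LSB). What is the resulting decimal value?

32214

x = 0111110111010100
bit 1 is currently 0; toggle it via x ^ (1 << 1) = x ^ 2
→ 0111110111010110 = 32214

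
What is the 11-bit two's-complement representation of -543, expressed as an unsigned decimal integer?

1505

543 in 11 bits: 01000011111
Invert: 10111100000
Add 1:  10111100001 = 1505
(Check: 2^11 - 543 = 2048 - 543 = 1505.)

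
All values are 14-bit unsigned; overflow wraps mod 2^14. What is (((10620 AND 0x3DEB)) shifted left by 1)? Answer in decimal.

4816

10620 = 10100101111100
0x3DEB = 11110111101011
→ AND → 10100101101000 = 10600
→ shifted left by 1 (mod 2^14) → 01001011010000 = 4816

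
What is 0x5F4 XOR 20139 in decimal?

19295

0x5F4 = 000010111110100
20139 = 100111010101011
XOR → 100101101011111 = 19295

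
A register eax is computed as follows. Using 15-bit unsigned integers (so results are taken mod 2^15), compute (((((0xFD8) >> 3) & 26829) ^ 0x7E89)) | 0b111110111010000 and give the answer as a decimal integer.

32720

0xFD8 = 000111111011000
→ >> 3 → 000000111111011 = 507
26829 = 110100011001101
→ & → 000000011001001 = 201
0x7E89 = 111111010001001
→ ^ → 111111001000000 = 32320
0b111110111010000 = 111110111010000
→ | → 111111111010000 = 32720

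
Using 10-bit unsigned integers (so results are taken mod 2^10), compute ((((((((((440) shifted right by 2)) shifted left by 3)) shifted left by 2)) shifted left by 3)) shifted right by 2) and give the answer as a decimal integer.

440 = 0110111000
→ shifted right by 2 → 0001101110 = 110
→ shifted left by 3 (mod 2^10) → 1101110000 = 880
→ shifted left by 2 (mod 2^10) → 0111000000 = 448
→ shifted left by 3 (mod 2^10) → 1000000000 = 512
→ shifted right by 2 → 0010000000 = 128

128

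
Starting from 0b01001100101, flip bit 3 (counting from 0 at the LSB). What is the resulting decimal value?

621

x = 01001100101
bit 3 is currently 0; toggle it via x ^ (1 << 3) = x ^ 8
→ 01001101101 = 621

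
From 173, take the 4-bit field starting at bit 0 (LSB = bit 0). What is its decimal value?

13

v = 10101101
Shift right by 0: 10101101
Mask low 4 bits: 1101 = 13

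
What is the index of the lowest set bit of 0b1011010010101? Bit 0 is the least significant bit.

0

0b1011010010101 = 1011010010101
Trailing zeros: 0, so the lowest set bit is bit 0 (value 1).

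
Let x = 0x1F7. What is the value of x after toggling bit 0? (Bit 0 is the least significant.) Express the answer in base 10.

502

x = 111110111
bit 0 is currently 1; toggle it via x ^ (1 << 0) = x ^ 1
→ 111110110 = 502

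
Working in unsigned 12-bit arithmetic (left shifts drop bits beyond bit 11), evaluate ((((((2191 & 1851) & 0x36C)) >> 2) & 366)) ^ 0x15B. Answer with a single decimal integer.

345

2191 = 100010001111
1851 = 011100111011
→ & → 000000001011 = 11
0x36C = 001101101100
→ & → 000000001000 = 8
→ >> 2 → 000000000010 = 2
366 = 000101101110
→ & → 000000000010 = 2
0x15B = 000101011011
→ ^ → 000101011001 = 345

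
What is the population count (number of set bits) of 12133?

9

12133 = 10111101100101
Count the 1s: 1 + 1 + 1 + 1 + 1 + 1 + 1 + 1 + 1 = 9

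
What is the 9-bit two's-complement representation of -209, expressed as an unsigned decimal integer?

209 in 9 bits: 011010001
Invert: 100101110
Add 1:  100101111 = 303
(Check: 2^9 - 209 = 512 - 209 = 303.)

303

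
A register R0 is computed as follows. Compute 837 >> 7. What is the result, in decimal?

837 = 1101000101
shift right by 7 → 0000000110 = 6
(equivalently, floor(837 / 128))

6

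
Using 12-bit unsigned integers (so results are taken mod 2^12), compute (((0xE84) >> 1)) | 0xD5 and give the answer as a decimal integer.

0xE84 = 111010000100
→ >> 1 → 011101000010 = 1858
0xD5 = 000011010101
→ | → 011111010111 = 2007

2007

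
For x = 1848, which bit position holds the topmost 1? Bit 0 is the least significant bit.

1848 = 11100111000
The topmost 1 is at position 10 (since 2^10 = 1024 ≤ 1848 < 2048).

10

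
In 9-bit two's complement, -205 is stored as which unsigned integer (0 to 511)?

307

205 in 9 bits: 011001101
Invert: 100110010
Add 1:  100110011 = 307
(Check: 2^9 - 205 = 512 - 205 = 307.)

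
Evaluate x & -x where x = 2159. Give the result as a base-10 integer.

x = 100001101111 = 2159
-x (two's complement) = …011110010001
AND   = 000000000001 = 1
(x & -x isolates the lowest set bit of x.)

1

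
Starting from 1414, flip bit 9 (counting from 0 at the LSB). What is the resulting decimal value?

x = 010110000110
bit 9 is currently 0; toggle it via x ^ (1 << 9) = x ^ 512
→ 011110000110 = 1926

1926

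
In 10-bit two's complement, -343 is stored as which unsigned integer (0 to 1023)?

681

343 in 10 bits: 0101010111
Invert: 1010101000
Add 1:  1010101001 = 681
(Check: 2^10 - 343 = 1024 - 343 = 681.)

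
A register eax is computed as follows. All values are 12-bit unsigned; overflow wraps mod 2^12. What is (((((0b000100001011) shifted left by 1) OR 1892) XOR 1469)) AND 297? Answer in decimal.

0b000100001011 = 000100001011
→ shifted left by 1 (mod 2^12) → 001000010110 = 534
1892 = 011101100100
→ OR → 011101110110 = 1910
1469 = 010110111101
→ XOR → 001011001011 = 715
297 = 000100101001
→ AND → 000000001001 = 9

9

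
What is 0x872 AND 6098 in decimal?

0x872 = 0100001110010
6098 = 1011111010010
AND → 0000001010010 = 82

82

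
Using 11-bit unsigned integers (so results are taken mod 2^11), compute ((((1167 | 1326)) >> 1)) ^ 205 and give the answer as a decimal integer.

538

1167 = 10010001111
1326 = 10100101110
→ | → 10110101111 = 1455
→ >> 1 → 01011010111 = 727
205 = 00011001101
→ ^ → 01000011010 = 538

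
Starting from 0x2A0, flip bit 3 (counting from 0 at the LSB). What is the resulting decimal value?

680

x = 1010100000
bit 3 is currently 0; toggle it via x ^ (1 << 3) = x ^ 8
→ 1010101000 = 680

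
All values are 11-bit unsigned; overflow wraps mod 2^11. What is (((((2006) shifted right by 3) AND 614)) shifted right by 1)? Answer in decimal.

2006 = 11111010110
→ shifted right by 3 → 00011111010 = 250
614 = 01001100110
→ AND → 00001100010 = 98
→ shifted right by 1 → 00000110001 = 49

49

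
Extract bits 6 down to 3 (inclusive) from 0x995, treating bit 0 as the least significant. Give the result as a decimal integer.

2

v = 0100110010101
Shift right by 3: 0100110010
Mask low 4 bits: 0010 = 2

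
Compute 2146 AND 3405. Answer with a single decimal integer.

2146 = 100001100010
3405 = 110101001101
AND → 100001000000 = 2112

2112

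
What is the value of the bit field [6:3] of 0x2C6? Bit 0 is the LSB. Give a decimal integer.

8

v = 01011000110
Shift right by 3: 01011000
Mask low 4 bits: 1000 = 8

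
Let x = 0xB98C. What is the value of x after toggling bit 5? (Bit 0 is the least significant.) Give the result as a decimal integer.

x = 1011100110001100
bit 5 is currently 0; toggle it via x ^ (1 << 5) = x ^ 32
→ 1011100110101100 = 47532

47532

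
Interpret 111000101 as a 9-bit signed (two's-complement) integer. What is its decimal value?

pattern = 111000101 (MSB is 1 ⇒ negative)
Invert: 000111010, add 1 → 000111011 = 59, so the value is -59.
(Equivalently: 453 - 2^9 = 453 - 512 = -59.)

-59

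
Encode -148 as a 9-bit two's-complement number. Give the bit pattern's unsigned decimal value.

148 in 9 bits: 010010100
Invert: 101101011
Add 1:  101101100 = 364
(Check: 2^9 - 148 = 512 - 148 = 364.)

364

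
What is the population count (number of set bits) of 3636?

6

3636 = 111000110100
Count the 1s: 1 + 1 + 1 + 1 + 1 + 1 = 6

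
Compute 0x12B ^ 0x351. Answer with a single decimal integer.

0x12B = 0100101011
0x351 = 1101010001
XOR → 1001111010 = 634

634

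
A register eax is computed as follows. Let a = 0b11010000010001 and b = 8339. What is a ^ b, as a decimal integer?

5250

a = 11010000010001
8339 = 10000010010011
XOR → 01010010000010 = 5250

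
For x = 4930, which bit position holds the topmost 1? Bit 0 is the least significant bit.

12

4930 = 1001101000010
The topmost 1 is at position 12 (since 2^12 = 4096 ≤ 4930 < 8192).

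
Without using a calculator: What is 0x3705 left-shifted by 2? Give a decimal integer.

56340

0x3705 = 0011011100000101
shift left by 2 → 1101110000010100 = 56340
(equivalently, 14085 × 2^2 = 14085 × 4)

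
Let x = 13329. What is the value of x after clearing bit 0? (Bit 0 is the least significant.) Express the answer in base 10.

13328

x = 11010000010001
bit 0 is currently 1; clear it via x & ~(1 << 0) = x & ~1
→ 11010000010000 = 13328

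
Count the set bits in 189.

189 = 10111101
Count the 1s: 1 + 1 + 1 + 1 + 1 + 1 = 6

6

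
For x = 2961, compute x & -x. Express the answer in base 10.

1

x = 101110010001 = 2961
-x (two's complement) = …010001101111
AND   = 000000000001 = 1
(x & -x isolates the lowest set bit of x.)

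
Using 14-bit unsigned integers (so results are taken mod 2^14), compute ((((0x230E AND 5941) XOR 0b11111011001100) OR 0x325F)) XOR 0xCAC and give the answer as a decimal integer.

0x230E = 10001100001110
5941 = 01011100110101
→ AND → 00001100000100 = 772
0b11111011001100 = 11111011001100
→ XOR → 11110111001000 = 15816
0x325F = 11001001011111
→ OR → 11111111011111 = 16351
0xCAC = 00110010101100
→ XOR → 11001101110011 = 13171

13171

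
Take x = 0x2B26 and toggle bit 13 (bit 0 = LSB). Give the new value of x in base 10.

2854

x = 010101100100110
bit 13 is currently 1; toggle it via x ^ (1 << 13) = x ^ 8192
→ 000101100100110 = 2854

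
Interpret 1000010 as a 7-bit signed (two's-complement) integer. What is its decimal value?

pattern = 1000010 (MSB is 1 ⇒ negative)
Invert: 0111101, add 1 → 0111110 = 62, so the value is -62.
(Equivalently: 66 - 2^7 = 66 - 128 = -62.)

-62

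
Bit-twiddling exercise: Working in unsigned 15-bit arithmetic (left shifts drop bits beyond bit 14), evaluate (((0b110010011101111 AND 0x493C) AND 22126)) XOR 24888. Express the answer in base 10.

0b110010011101111 = 110010011101111
0x493C = 100100100111100
→ AND → 100000000101100 = 16428
22126 = 101011001101110
→ AND → 100000000101100 = 16428
24888 = 110000100111000
→ XOR → 010000100010100 = 8468

8468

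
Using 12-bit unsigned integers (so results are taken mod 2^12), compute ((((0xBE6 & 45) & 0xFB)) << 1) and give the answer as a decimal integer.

64

0xBE6 = 101111100110
45 = 000000101101
→ & → 000000100100 = 36
0xFB = 000011111011
→ & → 000000100000 = 32
→ << 1 (mod 2^12) → 000001000000 = 64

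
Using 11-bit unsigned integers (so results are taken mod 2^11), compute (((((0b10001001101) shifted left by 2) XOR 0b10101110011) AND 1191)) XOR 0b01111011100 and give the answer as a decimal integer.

0b10001001101 = 10001001101
→ shifted left by 2 (mod 2^11) → 00100110100 = 308
0b10101110011 = 10101110011
→ XOR → 10001000111 = 1095
1191 = 10010100111
→ AND → 10000000111 = 1031
0b01111011100 = 01111011100
→ XOR → 11111011011 = 2011

2011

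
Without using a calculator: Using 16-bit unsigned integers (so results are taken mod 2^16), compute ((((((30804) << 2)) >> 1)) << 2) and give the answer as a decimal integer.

30804 = 0111100001010100
→ << 2 (mod 2^16) → 1110000101010000 = 57680
→ >> 1 → 0111000010101000 = 28840
→ << 2 (mod 2^16) → 1100001010100000 = 49824

49824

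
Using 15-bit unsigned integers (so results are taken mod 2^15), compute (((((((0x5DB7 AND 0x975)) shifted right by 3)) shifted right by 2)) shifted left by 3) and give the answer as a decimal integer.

0x5DB7 = 101110110110111
0x975 = 000100101110101
→ AND → 000100100110101 = 2357
→ shifted right by 3 → 000000100100110 = 294
→ shifted right by 2 → 000000001001001 = 73
→ shifted left by 3 (mod 2^15) → 000001001001000 = 584

584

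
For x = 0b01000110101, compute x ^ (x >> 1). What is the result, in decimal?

815

x = 1000110101 = 565
x>>1 = 0100011010
XOR  = 1100101111 = 815
(x ^ (x >> 1) gives the standard binary-reflected Gray code of x.)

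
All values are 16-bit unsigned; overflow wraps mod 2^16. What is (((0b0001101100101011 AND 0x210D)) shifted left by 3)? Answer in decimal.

2120

0b0001101100101011 = 0001101100101011
0x210D = 0010000100001101
→ AND → 0000000100001001 = 265
→ shifted left by 3 (mod 2^16) → 0000100001001000 = 2120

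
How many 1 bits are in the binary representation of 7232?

7232 = 1110001000000
Count the 1s: 1 + 1 + 1 + 1 = 4

4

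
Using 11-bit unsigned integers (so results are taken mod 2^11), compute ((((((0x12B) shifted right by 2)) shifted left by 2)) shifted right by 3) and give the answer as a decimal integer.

0x12B = 00100101011
→ shifted right by 2 → 00001001010 = 74
→ shifted left by 2 (mod 2^11) → 00100101000 = 296
→ shifted right by 3 → 00000100101 = 37

37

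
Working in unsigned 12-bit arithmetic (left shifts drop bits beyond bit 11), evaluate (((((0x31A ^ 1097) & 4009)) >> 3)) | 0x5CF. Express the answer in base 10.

0x31A = 001100011010
1097 = 010001001001
→ ^ → 011101010011 = 1875
4009 = 111110101001
→ & → 011100000001 = 1793
→ >> 3 → 000011100000 = 224
0x5CF = 010111001111
→ | → 010111101111 = 1519

1519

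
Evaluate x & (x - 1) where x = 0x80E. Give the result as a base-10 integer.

x = 100000001110 = 2062
x - 1 = 100000001101
AND   = 100000001100 = 2060
(x & (x - 1) clears the lowest set bit of x.)

2060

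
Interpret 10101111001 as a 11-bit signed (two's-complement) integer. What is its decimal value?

pattern = 10101111001 (MSB is 1 ⇒ negative)
Invert: 01010000110, add 1 → 01010000111 = 647, so the value is -647.
(Equivalently: 1401 - 2^11 = 1401 - 2048 = -647.)

-647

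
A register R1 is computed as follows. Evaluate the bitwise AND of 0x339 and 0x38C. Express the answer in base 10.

776

0x339 = 1100111001
0x38C = 1110001100
AND → 1100001000 = 776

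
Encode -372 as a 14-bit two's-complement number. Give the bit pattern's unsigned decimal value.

372 in 14 bits: 00000101110100
Invert: 11111010001011
Add 1:  11111010001100 = 16012
(Check: 2^14 - 372 = 16384 - 372 = 16012.)

16012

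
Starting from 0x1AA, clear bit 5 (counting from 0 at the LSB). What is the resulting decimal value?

394

x = 0110101010
bit 5 is currently 1; clear it via x & ~(1 << 5) = x & ~32
→ 0110001010 = 394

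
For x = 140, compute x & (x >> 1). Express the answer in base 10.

x = 10001100 = 140
x>>1 = 01000110
AND  = 00000100 = 4
(x & (x >> 1) has a 1 wherever x has two consecutive 1 bits.)

4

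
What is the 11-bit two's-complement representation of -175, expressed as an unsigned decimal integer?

1873

175 in 11 bits: 00010101111
Invert: 11101010000
Add 1:  11101010001 = 1873
(Check: 2^11 - 175 = 2048 - 175 = 1873.)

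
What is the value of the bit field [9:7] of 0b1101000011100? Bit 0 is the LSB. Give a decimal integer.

4

v = 1101000011100
Shift right by 7: 110100
Mask low 3 bits: 100 = 4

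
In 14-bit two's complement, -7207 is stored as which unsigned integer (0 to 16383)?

7207 in 14 bits: 01110000100111
Invert: 10001111011000
Add 1:  10001111011001 = 9177
(Check: 2^14 - 7207 = 16384 - 7207 = 9177.)

9177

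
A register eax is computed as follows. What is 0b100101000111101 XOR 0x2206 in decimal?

26683

a = 100101000111101
0x2206 = 010001000000110
XOR → 110100000111011 = 26683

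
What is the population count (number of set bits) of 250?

250 = 11111010
Count the 1s: 1 + 1 + 1 + 1 + 1 + 1 = 6

6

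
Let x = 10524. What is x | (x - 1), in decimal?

10527

x = 10100100011100 = 10524
x - 1 = 10100100011011
OR    = 10100100011111 = 10527
(x | (x - 1) sets all bits below the lowest set bit.)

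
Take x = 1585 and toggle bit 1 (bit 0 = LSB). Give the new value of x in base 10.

1587

x = 011000110001
bit 1 is currently 0; toggle it via x ^ (1 << 1) = x ^ 2
→ 011000110011 = 1587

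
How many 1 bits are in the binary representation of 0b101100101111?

8

n = 101100101111
Count the 1s: 1 + 1 + 1 + 1 + 1 + 1 + 1 + 1 = 8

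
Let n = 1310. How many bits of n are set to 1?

6

1310 = 10100011110
Count the 1s: 1 + 1 + 1 + 1 + 1 + 1 = 6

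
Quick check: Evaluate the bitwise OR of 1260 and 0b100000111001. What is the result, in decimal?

1260 = 010011101100
b = 100000111001
 OR → 110011111101 = 3325

3325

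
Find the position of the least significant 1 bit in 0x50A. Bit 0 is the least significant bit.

0x50A = 10100001010
Trailing zeros: 1, so the lowest set bit is bit 1 (value 2).

1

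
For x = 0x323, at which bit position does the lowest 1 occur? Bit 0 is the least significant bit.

0x323 = 1100100011
Trailing zeros: 0, so the lowest set bit is bit 0 (value 1).

0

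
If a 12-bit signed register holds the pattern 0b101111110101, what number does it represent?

pattern = 101111110101 (MSB is 1 ⇒ negative)
Invert: 010000001010, add 1 → 010000001011 = 1035, so the value is -1035.
(Equivalently: 3061 - 2^12 = 3061 - 4096 = -1035.)

-1035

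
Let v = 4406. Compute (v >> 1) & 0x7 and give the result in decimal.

v = 01000100110110
Shift right by 1: 0100010011011
Mask low 3 bits: 011 = 3

3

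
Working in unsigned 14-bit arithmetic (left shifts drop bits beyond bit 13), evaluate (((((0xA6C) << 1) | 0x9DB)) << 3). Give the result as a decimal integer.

11992

0xA6C = 00101001101100
→ << 1 (mod 2^14) → 01010011011000 = 5336
0x9DB = 00100111011011
→ | → 01110111011011 = 7643
→ << 3 (mod 2^14) → 10111011011000 = 11992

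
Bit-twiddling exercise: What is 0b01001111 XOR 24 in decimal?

87

a = 1001111
24 = 0011000
XOR → 1010111 = 87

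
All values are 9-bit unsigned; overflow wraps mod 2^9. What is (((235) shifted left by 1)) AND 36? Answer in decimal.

235 = 011101011
→ shifted left by 1 (mod 2^9) → 111010110 = 470
36 = 000100100
→ AND → 000000100 = 4

4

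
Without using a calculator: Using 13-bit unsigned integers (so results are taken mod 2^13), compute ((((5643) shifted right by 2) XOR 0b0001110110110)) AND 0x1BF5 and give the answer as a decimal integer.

564

5643 = 1011000001011
→ shifted right by 2 → 0010110000010 = 1410
0b0001110110110 = 0001110110110
→ XOR → 0011000110100 = 1588
0x1BF5 = 1101111110101
→ AND → 0001000110100 = 564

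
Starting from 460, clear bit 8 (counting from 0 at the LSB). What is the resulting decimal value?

204

x = 0111001100
bit 8 is currently 1; clear it via x & ~(1 << 8) = x & ~256
→ 0011001100 = 204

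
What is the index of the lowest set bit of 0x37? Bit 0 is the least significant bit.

0x37 = 110111
Trailing zeros: 0, so the lowest set bit is bit 0 (value 1).

0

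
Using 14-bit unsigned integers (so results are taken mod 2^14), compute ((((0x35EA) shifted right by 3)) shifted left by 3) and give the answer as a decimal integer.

0x35EA = 11010111101010
→ shifted right by 3 → 00011010111101 = 1725
→ shifted left by 3 (mod 2^14) → 11010111101000 = 13800

13800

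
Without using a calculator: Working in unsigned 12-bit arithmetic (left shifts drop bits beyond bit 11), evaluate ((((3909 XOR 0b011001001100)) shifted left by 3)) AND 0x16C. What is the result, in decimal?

72

3909 = 111101000101
0b011001001100 = 011001001100
→ XOR → 100100001001 = 2313
→ shifted left by 3 (mod 2^12) → 100001001000 = 2120
0x16C = 000101101100
→ AND → 000001001000 = 72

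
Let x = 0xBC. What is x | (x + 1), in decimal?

189

x = 10111100 = 188
x + 1 = 10111101
OR    = 10111101 = 189
(x | (x + 1) sets the lowest cleared bit.)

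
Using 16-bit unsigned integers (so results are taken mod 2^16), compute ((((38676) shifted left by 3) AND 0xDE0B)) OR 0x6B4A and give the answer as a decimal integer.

38676 = 1001011100010100
→ shifted left by 3 (mod 2^16) → 1011100010100000 = 47264
0xDE0B = 1101111000001011
→ AND → 1001100000000000 = 38912
0x6B4A = 0110101101001010
→ OR → 1111101101001010 = 64330

64330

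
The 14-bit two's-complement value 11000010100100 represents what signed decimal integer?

-3932

pattern = 11000010100100 (MSB is 1 ⇒ negative)
Invert: 00111101011011, add 1 → 00111101011100 = 3932, so the value is -3932.
(Equivalently: 12452 - 2^14 = 12452 - 16384 = -3932.)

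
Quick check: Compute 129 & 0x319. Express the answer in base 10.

129 = 0010000001
0x319 = 1100011001
AND → 0000000001 = 1

1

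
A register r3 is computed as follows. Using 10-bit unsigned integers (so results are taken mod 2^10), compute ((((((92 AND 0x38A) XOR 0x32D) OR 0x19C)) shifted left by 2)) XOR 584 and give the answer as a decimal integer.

92 = 0001011100
0x38A = 1110001010
→ AND → 0000001000 = 8
0x32D = 1100101101
→ XOR → 1100100101 = 805
0x19C = 0110011100
→ OR → 1110111101 = 957
→ shifted left by 2 (mod 2^10) → 1011110100 = 756
584 = 1001001000
→ XOR → 0010111100 = 188

188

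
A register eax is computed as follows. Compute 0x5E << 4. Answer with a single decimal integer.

1504

0x5E = 00001011110
shift left by 4 → 10111100000 = 1504
(equivalently, 94 × 2^4 = 94 × 16)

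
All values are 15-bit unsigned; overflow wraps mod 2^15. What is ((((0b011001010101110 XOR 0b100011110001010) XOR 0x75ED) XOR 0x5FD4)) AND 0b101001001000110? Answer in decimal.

0b011001010101110 = 011001010101110
0b100011110001010 = 100011110001010
→ XOR → 111010100100100 = 29988
0x75ED = 111010111101101
→ XOR → 000000011001001 = 201
0x5FD4 = 101111111010100
→ XOR → 101111100011101 = 24349
0b101001001000110 = 101001001000110
→ AND → 101001000000100 = 20996

20996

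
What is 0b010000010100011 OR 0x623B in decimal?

a = 010000010100011
0x623B = 110001000111011
 OR → 110001010111011 = 25275

25275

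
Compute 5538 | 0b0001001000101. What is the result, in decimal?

5538 = 1010110100010
b = 0001001000101
 OR → 1011111100111 = 6119

6119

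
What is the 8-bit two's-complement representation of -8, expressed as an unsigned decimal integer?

8 in 8 bits: 00001000
Invert: 11110111
Add 1:  11111000 = 248
(Check: 2^8 - 8 = 256 - 8 = 248.)

248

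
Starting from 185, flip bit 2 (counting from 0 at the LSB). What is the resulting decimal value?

x = 10111001
bit 2 is currently 0; toggle it via x ^ (1 << 2) = x ^ 4
→ 10111101 = 189

189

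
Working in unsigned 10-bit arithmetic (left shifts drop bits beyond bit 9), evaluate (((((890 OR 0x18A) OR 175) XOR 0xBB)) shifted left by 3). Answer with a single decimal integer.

890 = 1101111010
0x18A = 0110001010
→ OR → 1111111010 = 1018
175 = 0010101111
→ OR → 1111111111 = 1023
0xBB = 0010111011
→ XOR → 1101000100 = 836
→ shifted left by 3 (mod 2^10) → 1000100000 = 544

544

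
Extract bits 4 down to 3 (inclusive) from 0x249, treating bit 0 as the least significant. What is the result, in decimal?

v = 01001001001
Shift right by 3: 01001001
Mask low 2 bits: 01 = 1

1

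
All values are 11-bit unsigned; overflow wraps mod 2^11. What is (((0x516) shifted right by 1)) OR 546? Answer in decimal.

683

0x516 = 10100010110
→ shifted right by 1 → 01010001011 = 651
546 = 01000100010
→ OR → 01010101011 = 683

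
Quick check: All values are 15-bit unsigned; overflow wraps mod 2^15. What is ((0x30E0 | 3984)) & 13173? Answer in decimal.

13168

0x30E0 = 011000011100000
3984 = 000111110010000
→ | → 011111111110000 = 16368
13173 = 011001101110101
→ & → 011001101110000 = 13168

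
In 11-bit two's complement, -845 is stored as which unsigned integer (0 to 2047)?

1203

845 in 11 bits: 01101001101
Invert: 10010110010
Add 1:  10010110011 = 1203
(Check: 2^11 - 845 = 2048 - 845 = 1203.)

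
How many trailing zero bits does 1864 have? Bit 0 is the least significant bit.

3

1864 = 11101001000
Trailing zeros: 3, so the lowest set bit is bit 3 (value 8).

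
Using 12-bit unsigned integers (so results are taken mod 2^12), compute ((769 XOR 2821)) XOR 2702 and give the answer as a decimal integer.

650

769 = 001100000001
2821 = 101100000101
→ XOR → 100000000100 = 2052
2702 = 101010001110
→ XOR → 001010001010 = 650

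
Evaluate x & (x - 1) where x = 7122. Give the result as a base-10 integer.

x = 1101111010010 = 7122
x - 1 = 1101111010001
AND   = 1101111010000 = 7120
(x & (x - 1) clears the lowest set bit of x.)

7120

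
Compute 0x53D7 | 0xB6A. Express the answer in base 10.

23551

0x53D7 = 101001111010111
0xB6A = 000101101101010
 OR → 101101111111111 = 23551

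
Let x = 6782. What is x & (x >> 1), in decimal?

2110

x = 1101001111110 = 6782
x>>1 = 0110100111111
AND  = 0100000111110 = 2110
(x & (x >> 1) has a 1 wherever x has two consecutive 1 bits.)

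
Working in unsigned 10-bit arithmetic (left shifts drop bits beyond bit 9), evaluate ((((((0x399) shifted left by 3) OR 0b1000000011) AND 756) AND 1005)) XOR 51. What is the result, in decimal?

755

0x399 = 1110011001
→ shifted left by 3 (mod 2^10) → 0011001000 = 200
0b1000000011 = 1000000011
→ OR → 1011001011 = 715
756 = 1011110100
→ AND → 1011000000 = 704
1005 = 1111101101
→ AND → 1011000000 = 704
51 = 0000110011
→ XOR → 1011110011 = 755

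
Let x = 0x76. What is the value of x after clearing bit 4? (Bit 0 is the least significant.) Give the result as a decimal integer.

102

x = 0001110110
bit 4 is currently 1; clear it via x & ~(1 << 4) = x & ~16
→ 0001100110 = 102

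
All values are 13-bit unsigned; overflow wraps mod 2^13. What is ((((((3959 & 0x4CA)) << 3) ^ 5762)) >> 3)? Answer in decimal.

3959 = 0111101110111
0x4CA = 0010011001010
→ & → 0010001000010 = 1090
→ << 3 (mod 2^13) → 0001000010000 = 528
5762 = 1011010000010
→ ^ → 1010010010010 = 5266
→ >> 3 → 0001010010010 = 658

658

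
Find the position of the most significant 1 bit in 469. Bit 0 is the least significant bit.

8

469 = 111010101
The topmost 1 is at position 8 (since 2^8 = 256 ≤ 469 < 512).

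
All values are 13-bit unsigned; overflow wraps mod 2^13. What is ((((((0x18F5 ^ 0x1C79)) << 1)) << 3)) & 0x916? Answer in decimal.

0x18F5 = 1100011110101
0x1C79 = 1110001111001
→ ^ → 0010010001100 = 1164
→ << 1 (mod 2^13) → 0100100011000 = 2328
→ << 3 (mod 2^13) → 0100011000000 = 2240
0x916 = 0100100010110
→ & → 0100000000000 = 2048

2048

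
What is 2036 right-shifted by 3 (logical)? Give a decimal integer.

2036 = 11111110100
shift right by 3 → 00011111110 = 254
(equivalently, floor(2036 / 8))

254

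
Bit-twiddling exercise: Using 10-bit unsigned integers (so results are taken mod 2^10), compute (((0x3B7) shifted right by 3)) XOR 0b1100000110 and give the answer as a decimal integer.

880

0x3B7 = 1110110111
→ shifted right by 3 → 0001110110 = 118
0b1100000110 = 1100000110
→ XOR → 1101110000 = 880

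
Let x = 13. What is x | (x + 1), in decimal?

15

x = 1101 = 13
x + 1 = 1110
OR    = 1111 = 15
(x | (x + 1) sets the lowest cleared bit.)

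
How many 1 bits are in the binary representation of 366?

366 = 101101110
Count the 1s: 1 + 1 + 1 + 1 + 1 + 1 = 6

6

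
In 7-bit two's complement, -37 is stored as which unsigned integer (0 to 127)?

91

37 in 7 bits: 0100101
Invert: 1011010
Add 1:  1011011 = 91
(Check: 2^7 - 37 = 128 - 37 = 91.)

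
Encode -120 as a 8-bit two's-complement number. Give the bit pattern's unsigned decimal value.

136

120 in 8 bits: 01111000
Invert: 10000111
Add 1:  10001000 = 136
(Check: 2^8 - 120 = 256 - 120 = 136.)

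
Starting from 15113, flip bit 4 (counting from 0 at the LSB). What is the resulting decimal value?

x = 11101100001001
bit 4 is currently 0; toggle it via x ^ (1 << 4) = x ^ 16
→ 11101100011001 = 15129

15129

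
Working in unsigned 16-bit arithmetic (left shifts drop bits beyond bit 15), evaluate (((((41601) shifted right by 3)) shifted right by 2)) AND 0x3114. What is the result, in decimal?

41601 = 1010001010000001
→ shifted right by 3 → 0001010001010000 = 5200
→ shifted right by 2 → 0000010100010100 = 1300
0x3114 = 0011000100010100
→ AND → 0000000100010100 = 276

276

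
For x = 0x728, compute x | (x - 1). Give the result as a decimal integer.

1839

x = 11100101000 = 1832
x - 1 = 11100100111
OR    = 11100101111 = 1839
(x | (x - 1) sets all bits below the lowest set bit.)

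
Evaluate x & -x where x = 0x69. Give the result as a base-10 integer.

1

x = 1101001 = 105
-x (two's complement) = …0010111
AND   = 0000001 = 1
(x & -x isolates the lowest set bit of x.)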